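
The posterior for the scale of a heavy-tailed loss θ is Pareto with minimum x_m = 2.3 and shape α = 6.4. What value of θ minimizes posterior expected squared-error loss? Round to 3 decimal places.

2.726

The Pareto density is strictly decreasing on [x_m, ∞), so the mode is x_m = 2.300.
Mean = α·x_m/(α−1) = 6.4·2.3/5.4 = 2.726.
Squared-error loss ⇒ the optimal estimator is the posterior mean.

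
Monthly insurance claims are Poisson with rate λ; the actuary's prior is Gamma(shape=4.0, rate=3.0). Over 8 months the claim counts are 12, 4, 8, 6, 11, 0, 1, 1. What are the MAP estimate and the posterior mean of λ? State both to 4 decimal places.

MAP = 4.1818, posterior mean = 4.2727

Σ counts = 43. Posterior: Gamma(shape = 4.0+43 = 47.0, rate = 3.0+8 = 11.0).
Mode = (α−1)/β = 46.0/11.0 = 4.1818.
Mean = α/β = 47.0/11.0 = 4.2727.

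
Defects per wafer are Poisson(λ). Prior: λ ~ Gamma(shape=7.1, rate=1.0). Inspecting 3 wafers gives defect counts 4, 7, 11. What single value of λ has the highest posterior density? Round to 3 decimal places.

Σ counts = 22. Posterior: Gamma(shape = 7.1+22 = 29.1, rate = 1.0+3 = 4.0).
Mode = (α−1)/β = 28.1/4.0 = 7.025.
Mean = α/β = 29.1/4.0 = 7.275.
This is the posterior mode — the MAP estimate.

7.025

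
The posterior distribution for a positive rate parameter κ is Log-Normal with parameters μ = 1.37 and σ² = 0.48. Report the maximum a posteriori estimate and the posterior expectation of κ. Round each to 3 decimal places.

Mode = exp(μ − σ²) = exp(0.89) = 2.435.
Mean = exp(μ + σ²/2) = exp(1.610) = 5.003.
The mean is pulled above the mode by the posterior's right skew.

MAP = 2.435, posterior mean = 5.003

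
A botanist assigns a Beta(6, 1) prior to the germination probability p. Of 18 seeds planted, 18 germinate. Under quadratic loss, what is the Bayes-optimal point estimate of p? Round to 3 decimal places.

Posterior: Beta(6+18, 1+0) = Beta(24, 1).
Since β = 1 ≤ 1 and α > 1, the Beta density is monotone increasing on [0,1]; the mode is at 1.
Mean = 24/(24+1) = 0.960.
Quadratic loss ⇒ the optimal estimator is the posterior mean.

0.960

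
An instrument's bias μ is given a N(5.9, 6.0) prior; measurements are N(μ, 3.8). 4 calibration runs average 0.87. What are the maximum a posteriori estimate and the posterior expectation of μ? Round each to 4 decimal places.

maximum a posteriori estimate = 1.5576, posterior expectation = 1.5576

Posterior for μ is Normal. Precision-weighted mean: (1/6.0·5.9 + 4/3.8·0.87) / (1/6.0 + 4/3.8) = 1.5576.
A Normal posterior is symmetric, so mode = mean.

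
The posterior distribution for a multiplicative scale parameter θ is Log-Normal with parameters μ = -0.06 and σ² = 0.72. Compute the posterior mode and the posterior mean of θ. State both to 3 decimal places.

MAP: 0.458. Posterior mean: 1.350.

Mode = exp(μ − σ²) = exp(-0.78) = 0.458.
Mean = exp(μ + σ²/2) = exp(0.300) = 1.350.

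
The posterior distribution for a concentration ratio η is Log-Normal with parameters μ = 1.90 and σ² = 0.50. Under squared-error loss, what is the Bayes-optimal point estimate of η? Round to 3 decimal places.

Mode = exp(μ − σ²) = exp(1.40) = 4.055.
Mean = exp(μ + σ²/2) = exp(2.150) = 8.585.
Squared-error loss ⇒ the optimal estimator is the posterior mean.

8.585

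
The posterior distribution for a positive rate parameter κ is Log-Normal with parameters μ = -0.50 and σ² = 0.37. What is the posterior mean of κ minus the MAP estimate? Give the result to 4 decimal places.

0.3108

Mode = exp(μ − σ²) = exp(-0.87) = 0.4190.
Mean = exp(μ + σ²/2) = exp(-0.315) = 0.7298.
Difference = 0.7298 − 0.4190 = 0.3108.
Right-skewed posterior ⇒ mode < mean.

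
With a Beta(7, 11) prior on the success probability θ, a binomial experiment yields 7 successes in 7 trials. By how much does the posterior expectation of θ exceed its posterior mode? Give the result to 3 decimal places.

Posterior: Beta(7+7, 11+0) = Beta(14, 11).
Mode = (14−1)/(14+11−2) = 13/23 = 0.565.
Mean = 14/(14+11) = 14/25 = 0.560.
Difference = 0.560 − 0.565 = -0.005.

-0.005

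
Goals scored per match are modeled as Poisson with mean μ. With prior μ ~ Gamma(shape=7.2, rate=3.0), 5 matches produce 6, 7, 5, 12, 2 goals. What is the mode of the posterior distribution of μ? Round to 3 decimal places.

4.775

Σ counts = 32. Posterior: Gamma(shape = 7.2+32 = 39.2, rate = 3.0+5 = 8.0).
Mode = (α−1)/β = 38.2/8.0 = 4.775.
Mean = α/β = 39.2/8.0 = 4.900.
This is the posterior mode — the MAP estimate.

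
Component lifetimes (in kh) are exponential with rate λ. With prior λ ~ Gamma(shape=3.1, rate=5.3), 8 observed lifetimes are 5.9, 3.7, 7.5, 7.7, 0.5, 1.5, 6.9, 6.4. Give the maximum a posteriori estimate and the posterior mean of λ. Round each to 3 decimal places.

λ_MAP = 0.222, E[λ|data] = 0.244

Σ times = 40.1. Posterior: Gamma(shape = 3.1+8 = 11.1, rate = 5.3+40.1 = 45.4).
Mode = (α−1)/β = 10.1/45.4 = 0.222.
Mean = α/β = 11.1/45.4 = 0.244.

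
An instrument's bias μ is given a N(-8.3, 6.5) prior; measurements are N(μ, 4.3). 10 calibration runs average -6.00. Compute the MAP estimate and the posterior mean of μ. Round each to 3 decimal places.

MAP estimate = -6.143, posterior mean = -6.143

Posterior for μ is Normal. Precision-weighted mean: (1/6.5·-8.3 + 10/4.3·-6.00) / (1/6.5 + 10/4.3) = -6.143.
A Normal posterior is symmetric, so mode = mean.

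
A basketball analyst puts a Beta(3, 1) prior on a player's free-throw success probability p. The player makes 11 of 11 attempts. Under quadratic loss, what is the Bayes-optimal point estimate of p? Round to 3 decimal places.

Posterior: Beta(3+11, 1+0) = Beta(14, 1).
Since β = 1 ≤ 1 and α > 1, the Beta density is monotone increasing on [0,1]; the mode is at 1.
Mean = 14/(14+1) = 0.933.
Quadratic loss ⇒ the optimal estimator is the posterior mean.

0.933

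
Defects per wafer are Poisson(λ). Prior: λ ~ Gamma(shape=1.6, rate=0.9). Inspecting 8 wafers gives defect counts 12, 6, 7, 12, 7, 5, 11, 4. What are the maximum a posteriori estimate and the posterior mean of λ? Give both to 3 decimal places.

Σ counts = 64. Posterior: Gamma(shape = 1.6+64 = 65.6, rate = 0.9+8 = 8.9).
Mode = (α−1)/β = 64.6/8.9 = 7.258.
Mean = α/β = 65.6/8.9 = 7.371.

λ_MAP = 7.258, E[λ|data] = 7.371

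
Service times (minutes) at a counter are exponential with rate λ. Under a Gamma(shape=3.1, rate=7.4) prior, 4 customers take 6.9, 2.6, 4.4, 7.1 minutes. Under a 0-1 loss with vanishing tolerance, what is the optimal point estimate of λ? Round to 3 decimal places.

0.215

Σ times = 21.0. Posterior: Gamma(shape = 3.1+4 = 7.1, rate = 7.4+21.0 = 28.4).
Mode = (α−1)/β = 6.1/28.4 = 0.215.
Mean = α/β = 7.1/28.4 = 0.250.
This is the posterior mode — the MAP estimate.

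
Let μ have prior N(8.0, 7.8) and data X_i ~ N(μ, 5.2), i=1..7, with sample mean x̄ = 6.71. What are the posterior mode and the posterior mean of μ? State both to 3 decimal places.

Posterior for μ is Normal. Precision-weighted mean: (1/7.8·8.0 + 7/5.2·6.71) / (1/7.8 + 7/5.2) = 6.822.
A Normal posterior is symmetric, so mode = mean.

posterior mode = 6.822, posterior mean = 6.822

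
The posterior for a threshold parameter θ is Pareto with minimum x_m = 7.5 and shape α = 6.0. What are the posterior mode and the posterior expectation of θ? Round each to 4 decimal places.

MAP: 7.5000. Posterior mean: 9.0000.

The Pareto density is strictly decreasing on [x_m, ∞), so the mode is x_m = 7.5000.
Mean = α·x_m/(α−1) = 6.0·7.5/5.0 = 9.0000.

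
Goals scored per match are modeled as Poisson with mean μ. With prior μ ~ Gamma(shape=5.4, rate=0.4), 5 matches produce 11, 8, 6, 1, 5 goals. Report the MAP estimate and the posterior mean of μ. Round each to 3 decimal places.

MAP estimate = 6.556, posterior mean = 6.741

Σ counts = 31. Posterior: Gamma(shape = 5.4+31 = 36.4, rate = 0.4+5 = 5.4).
Mode = (α−1)/β = 35.4/5.4 = 6.556.
Mean = α/β = 36.4/5.4 = 6.741.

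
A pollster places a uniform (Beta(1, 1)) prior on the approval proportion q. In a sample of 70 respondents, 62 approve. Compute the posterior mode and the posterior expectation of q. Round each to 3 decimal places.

Posterior: Beta(1+62, 1+8) = Beta(63, 9).
Mode = (63−1)/(63+9−2) = 62/70 = 0.886.
With a flat prior the MAP equals the MLE, 62/70.
Mean = 63/(63+9) = 63/72 = 0.875.
The mean is pulled below the mode by the posterior's left skew.

q_MAP = 0.886, E[q|data] = 0.875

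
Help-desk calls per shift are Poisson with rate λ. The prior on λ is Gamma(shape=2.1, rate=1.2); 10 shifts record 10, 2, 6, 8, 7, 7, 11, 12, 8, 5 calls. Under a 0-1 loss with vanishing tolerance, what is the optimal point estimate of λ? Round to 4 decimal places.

Σ counts = 76. Posterior: Gamma(shape = 2.1+76 = 78.1, rate = 1.2+10 = 11.2).
Mode = (α−1)/β = 77.1/11.2 = 6.8839.
Mean = α/β = 78.1/11.2 = 6.9732.
This is the posterior mode — the MAP estimate.

6.8839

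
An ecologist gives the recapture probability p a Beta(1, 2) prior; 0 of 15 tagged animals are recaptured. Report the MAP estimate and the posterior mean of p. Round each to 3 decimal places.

Posterior: Beta(1+0, 2+15) = Beta(1, 17).
Since α = 1 ≤ 1 and β > 1, the Beta density is monotone decreasing on [0,1]; the mode is at 0.
Mean = 1/(1+17) = 0.056.
Mean > mode: the posterior has a right tail.

p_MAP = 0.000, E[p|data] = 0.056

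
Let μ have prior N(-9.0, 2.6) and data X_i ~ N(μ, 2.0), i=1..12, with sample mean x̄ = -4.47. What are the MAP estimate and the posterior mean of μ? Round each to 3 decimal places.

MAP = -4.743, posterior mean = -4.743

Posterior for μ is Normal. Precision-weighted mean: (1/2.6·-9.0 + 12/2.0·-4.47) / (1/2.6 + 12/2.0) = -4.743.
A Normal posterior is symmetric, so mode = mean.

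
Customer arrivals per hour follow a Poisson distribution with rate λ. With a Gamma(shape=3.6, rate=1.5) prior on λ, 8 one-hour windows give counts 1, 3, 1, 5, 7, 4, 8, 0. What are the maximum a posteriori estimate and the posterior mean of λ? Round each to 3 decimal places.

MAP = 3.326, posterior mean = 3.432

Σ counts = 29. Posterior: Gamma(shape = 3.6+29 = 32.6, rate = 1.5+8 = 9.5).
Mode = (α−1)/β = 31.6/9.5 = 3.326.
Mean = α/β = 32.6/9.5 = 3.432.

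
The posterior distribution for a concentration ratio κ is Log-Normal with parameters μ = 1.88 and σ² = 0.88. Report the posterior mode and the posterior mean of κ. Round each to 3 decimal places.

Mode = exp(μ − σ²) = exp(1.00) = 2.718.
Mean = exp(μ + σ²/2) = exp(2.320) = 10.176.
Mean > mode: the posterior has a right tail.

MAP = 2.718; posterior mean = 10.176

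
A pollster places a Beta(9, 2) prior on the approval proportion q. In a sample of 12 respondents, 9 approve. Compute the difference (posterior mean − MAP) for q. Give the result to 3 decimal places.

Posterior: Beta(9+9, 2+3) = Beta(18, 5).
Mode = (18−1)/(18+5−2) = 17/21 = 0.810.
Mean = 18/(18+5) = 18/23 = 0.783.
Difference = 0.783 − 0.810 = -0.027.

-0.027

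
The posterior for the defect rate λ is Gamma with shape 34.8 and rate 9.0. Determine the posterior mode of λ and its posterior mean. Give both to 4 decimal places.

Mode = (α−1)/β = 33.8/9.0 = 3.7556.
Mean = α/β = 34.8/9.0 = 3.8667.
Mean > mode: the posterior has a right tail.

MAP: 3.7556. Posterior mean: 3.8667.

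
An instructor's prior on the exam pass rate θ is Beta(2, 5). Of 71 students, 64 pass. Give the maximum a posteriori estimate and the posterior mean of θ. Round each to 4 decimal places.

maximum a posteriori estimate = 0.8553, posterior mean = 0.8462

Posterior: Beta(2+64, 5+7) = Beta(66, 12).
Mode = (66−1)/(66+12−2) = 65/76 = 0.8553.
Mean = 66/(66+12) = 66/78 = 0.8462.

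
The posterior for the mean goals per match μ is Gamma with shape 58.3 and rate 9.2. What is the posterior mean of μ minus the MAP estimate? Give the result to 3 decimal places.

Mode = (α−1)/β = 57.3/9.2 = 6.228.
Mean = α/β = 58.3/9.2 = 6.337.
Difference = 6.337 − 6.228 = 0.109.
Mean > mode: the posterior has a right tail.

0.109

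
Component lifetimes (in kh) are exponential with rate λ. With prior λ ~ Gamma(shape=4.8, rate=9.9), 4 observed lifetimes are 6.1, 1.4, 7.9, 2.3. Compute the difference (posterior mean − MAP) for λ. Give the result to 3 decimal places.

0.036

Σ times = 17.7. Posterior: Gamma(shape = 4.8+4 = 8.8, rate = 9.9+17.7 = 27.6).
Mode = (α−1)/β = 7.8/27.6 = 0.283.
Mean = α/β = 8.8/27.6 = 0.319.
Difference = 0.319 − 0.283 = 0.036.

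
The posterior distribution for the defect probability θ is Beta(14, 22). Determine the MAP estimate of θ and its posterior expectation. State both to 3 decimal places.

MAP estimate = 0.382, posterior expectation = 0.389

Mode = (14−1)/(14+22−2) = 13/34 = 0.382.
Mean = 14/(14+22) = 14/36 = 0.389.
Mean > mode: the posterior has a right tail.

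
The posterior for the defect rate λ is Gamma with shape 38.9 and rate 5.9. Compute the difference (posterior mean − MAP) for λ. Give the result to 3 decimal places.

Mode = (α−1)/β = 37.9/5.9 = 6.424.
Mean = α/β = 38.9/5.9 = 6.593.
Difference = 6.593 − 6.424 = 0.169.

0.169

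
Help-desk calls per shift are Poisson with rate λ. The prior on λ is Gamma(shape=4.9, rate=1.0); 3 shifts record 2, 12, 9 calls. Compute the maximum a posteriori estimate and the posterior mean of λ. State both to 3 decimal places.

MAP = 6.725; posterior mean = 6.975

Σ counts = 23. Posterior: Gamma(shape = 4.9+23 = 27.9, rate = 1.0+3 = 4.0).
Mode = (α−1)/β = 26.9/4.0 = 6.725.
Mean = α/β = 27.9/4.0 = 6.975.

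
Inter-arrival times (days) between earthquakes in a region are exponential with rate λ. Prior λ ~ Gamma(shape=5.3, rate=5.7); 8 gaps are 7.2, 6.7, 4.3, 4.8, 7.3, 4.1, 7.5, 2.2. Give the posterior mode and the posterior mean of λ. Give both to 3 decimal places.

Σ times = 44.1. Posterior: Gamma(shape = 5.3+8 = 13.3, rate = 5.7+44.1 = 49.8).
Mode = (α−1)/β = 12.3/49.8 = 0.247.
Mean = α/β = 13.3/49.8 = 0.267.

λ_MAP = 0.247, E[λ|data] = 0.267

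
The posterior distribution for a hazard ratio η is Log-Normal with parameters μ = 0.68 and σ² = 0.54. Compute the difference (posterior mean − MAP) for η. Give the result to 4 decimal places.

1.4354

Mode = exp(μ − σ²) = exp(0.14) = 1.1503.
Mean = exp(μ + σ²/2) = exp(0.950) = 2.5857.
Difference = 2.5857 − 1.1503 = 1.4354.
The posterior is right-skewed, so the mean exceeds the mode.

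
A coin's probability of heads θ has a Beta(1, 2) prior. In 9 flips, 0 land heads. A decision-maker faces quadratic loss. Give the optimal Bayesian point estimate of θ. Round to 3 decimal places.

0.083

Posterior: Beta(1+0, 2+9) = Beta(1, 11).
Since α = 1 ≤ 1 and β > 1, the Beta density is monotone decreasing on [0,1]; the mode is at 0.
Mean = 1/(1+11) = 0.083.
Quadratic loss ⇒ the optimal estimator is the posterior mean.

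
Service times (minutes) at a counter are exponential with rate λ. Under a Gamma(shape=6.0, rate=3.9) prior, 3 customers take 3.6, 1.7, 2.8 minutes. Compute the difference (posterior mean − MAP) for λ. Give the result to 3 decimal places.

0.083

Σ times = 8.1. Posterior: Gamma(shape = 6.0+3 = 9.0, rate = 3.9+8.1 = 12.0).
Mode = (α−1)/β = 8.0/12.0 = 0.667.
Mean = α/β = 9.0/12.0 = 0.750.
Difference = 0.750 − 0.667 = 0.083.
The mean is pulled above the mode by the posterior's right skew.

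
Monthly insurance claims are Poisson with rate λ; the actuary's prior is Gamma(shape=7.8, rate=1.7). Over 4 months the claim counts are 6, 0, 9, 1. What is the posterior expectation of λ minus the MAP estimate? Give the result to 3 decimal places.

Σ counts = 16. Posterior: Gamma(shape = 7.8+16 = 23.8, rate = 1.7+4 = 5.7).
Mode = (α−1)/β = 22.8/5.7 = 4.000.
Mean = α/β = 23.8/5.7 = 4.175.
Difference = 4.175 − 4.000 = 0.175.

0.175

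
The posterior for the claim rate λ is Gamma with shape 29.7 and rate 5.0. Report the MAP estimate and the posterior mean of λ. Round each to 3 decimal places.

MAP = 5.740, posterior mean = 5.940

Mode = (α−1)/β = 28.7/5.0 = 5.740.
Mean = α/β = 29.7/5.0 = 5.940.
Right-skewed posterior ⇒ mode < mean.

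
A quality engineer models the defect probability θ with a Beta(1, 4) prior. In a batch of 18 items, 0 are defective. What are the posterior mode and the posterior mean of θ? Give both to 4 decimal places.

θ_MAP = 0.0000, E[θ|data] = 0.0435

Posterior: Beta(1+0, 4+18) = Beta(1, 22).
Since α = 1 ≤ 1 and β > 1, the Beta density is monotone decreasing on [0,1]; the mode is at 0.
Mean = 1/(1+22) = 0.0435.
Right-skewed posterior ⇒ mode < mean.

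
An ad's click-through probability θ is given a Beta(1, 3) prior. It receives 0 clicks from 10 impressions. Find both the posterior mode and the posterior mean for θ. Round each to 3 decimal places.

Posterior: Beta(1+0, 3+10) = Beta(1, 13).
Since α = 1 ≤ 1 and β > 1, the Beta density is monotone decreasing on [0,1]; the mode is at 0.
Mean = 1/(1+13) = 0.071.
Mean > mode: the posterior has a right tail.

MAP = 0.000, posterior mean = 0.071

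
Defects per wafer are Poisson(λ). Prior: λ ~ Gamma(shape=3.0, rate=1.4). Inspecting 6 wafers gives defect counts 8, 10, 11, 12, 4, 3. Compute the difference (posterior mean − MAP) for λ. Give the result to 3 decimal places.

Σ counts = 48. Posterior: Gamma(shape = 3.0+48 = 51.0, rate = 1.4+6 = 7.4).
Mode = (α−1)/β = 50.0/7.4 = 6.757.
Mean = α/β = 51.0/7.4 = 6.892.
Difference = 6.892 − 6.757 = 0.135.

0.135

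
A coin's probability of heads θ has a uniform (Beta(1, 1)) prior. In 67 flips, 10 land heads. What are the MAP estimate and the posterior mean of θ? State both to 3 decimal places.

Posterior: Beta(1+10, 1+57) = Beta(11, 58).
Mode = (11−1)/(11+58−2) = 10/67 = 0.149.
Mean = 11/(11+58) = 11/69 = 0.159.
Mean > mode: the posterior has a right tail.

θ_MAP = 0.149, E[θ|data] = 0.159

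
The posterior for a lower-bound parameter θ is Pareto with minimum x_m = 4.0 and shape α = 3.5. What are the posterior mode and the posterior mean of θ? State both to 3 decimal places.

The Pareto density is strictly decreasing on [x_m, ∞), so the mode is x_m = 4.000.
Mean = α·x_m/(α−1) = 3.5·4.0/2.5 = 5.600.
The mean is pulled above the mode by the posterior's right skew.

θ_MAP = 4.000, E[θ|data] = 5.600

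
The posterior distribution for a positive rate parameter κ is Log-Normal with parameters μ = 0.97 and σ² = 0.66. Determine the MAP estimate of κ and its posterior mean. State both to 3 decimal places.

Mode = exp(μ − σ²) = exp(0.31) = 1.363.
Mean = exp(μ + σ²/2) = exp(1.300) = 3.669.

MAP = 1.363, posterior mean = 3.669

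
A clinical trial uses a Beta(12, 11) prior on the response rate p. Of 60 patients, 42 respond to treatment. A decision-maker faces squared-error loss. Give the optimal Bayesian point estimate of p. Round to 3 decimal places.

Posterior: Beta(12+42, 11+18) = Beta(54, 29).
Mode = (54−1)/(54+29−2) = 53/81 = 0.654.
Mean = 54/(54+29) = 54/83 = 0.651.
Squared-error loss ⇒ the optimal estimator is the posterior mean.

0.651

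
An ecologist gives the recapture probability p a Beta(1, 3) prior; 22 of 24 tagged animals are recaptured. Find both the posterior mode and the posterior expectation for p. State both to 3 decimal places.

Posterior: Beta(1+22, 3+2) = Beta(23, 5).
Mode = (23−1)/(23+5−2) = 22/26 = 0.846.
Mean = 23/(23+5) = 23/28 = 0.821.

p_MAP = 0.846, E[p|data] = 0.821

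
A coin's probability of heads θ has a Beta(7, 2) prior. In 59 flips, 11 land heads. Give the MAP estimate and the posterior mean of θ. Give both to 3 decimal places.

MAP = 0.258; posterior mean = 0.265

Posterior: Beta(7+11, 2+48) = Beta(18, 50).
Mode = (18−1)/(18+50−2) = 17/66 = 0.258.
Mean = 18/(18+50) = 18/68 = 0.265.
Mean > mode: the posterior has a right tail.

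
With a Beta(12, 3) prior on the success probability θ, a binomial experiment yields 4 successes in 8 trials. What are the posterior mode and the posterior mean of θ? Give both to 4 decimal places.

Posterior: Beta(12+4, 3+4) = Beta(16, 7).
Mode = (16−1)/(16+7−2) = 15/21 = 0.7143.
Mean = 16/(16+7) = 16/23 = 0.6957.

MAP: 0.7143. Posterior mean: 0.6957.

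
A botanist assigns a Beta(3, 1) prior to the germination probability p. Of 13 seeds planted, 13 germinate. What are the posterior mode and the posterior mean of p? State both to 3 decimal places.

Posterior: Beta(3+13, 1+0) = Beta(16, 1).
Since β = 1 ≤ 1 and α > 1, the Beta density is monotone increasing on [0,1]; the mode is at 1.
Mean = 16/(16+1) = 0.941.

p_MAP = 1.000, E[p|data] = 0.941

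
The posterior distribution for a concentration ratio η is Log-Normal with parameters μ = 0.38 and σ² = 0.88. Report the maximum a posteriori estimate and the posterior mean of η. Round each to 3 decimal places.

MAP = 0.607; posterior mean = 2.270

Mode = exp(μ − σ²) = exp(-0.50) = 0.607.
Mean = exp(μ + σ²/2) = exp(0.820) = 2.270.
Mean > mode: the posterior has a right tail.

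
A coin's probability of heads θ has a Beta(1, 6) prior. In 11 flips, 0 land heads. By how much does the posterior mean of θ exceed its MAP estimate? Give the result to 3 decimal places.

Posterior: Beta(1+0, 6+11) = Beta(1, 17).
Since α = 1 ≤ 1 and β > 1, the Beta density is monotone decreasing on [0,1]; the mode is at 0.
Mean = 1/(1+17) = 0.056.
Difference = 0.056 − 0.000 = 0.056.

0.056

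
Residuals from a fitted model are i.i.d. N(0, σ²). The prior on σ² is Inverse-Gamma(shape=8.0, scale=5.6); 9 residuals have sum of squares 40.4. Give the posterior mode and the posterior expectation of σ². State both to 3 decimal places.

MAP = 1.911; posterior mean = 2.243

Posterior: Inverse-Gamma(shape = 8.0+9/2 = 12.5, scale = 5.6+40.4/2 = 25.8).
Mode = β/(α+1) = 25.8/13.5 = 1.911.
Mean = β/(α−1) = 25.8/11.5 = 2.243.
The mean is pulled above the mode by the posterior's right skew.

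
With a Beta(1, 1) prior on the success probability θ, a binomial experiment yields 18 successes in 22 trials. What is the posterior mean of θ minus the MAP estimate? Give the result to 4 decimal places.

Posterior: Beta(1+18, 1+4) = Beta(19, 5).
Mode = (19−1)/(19+5−2) = 18/22 = 0.8182.
Mean = 19/(19+5) = 19/24 = 0.7917.
Difference = 0.7917 − 0.8182 = -0.0265.

-0.0265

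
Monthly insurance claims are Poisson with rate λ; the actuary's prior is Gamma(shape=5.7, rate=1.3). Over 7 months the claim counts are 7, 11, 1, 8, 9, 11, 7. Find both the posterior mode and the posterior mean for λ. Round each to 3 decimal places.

posterior mode = 7.072, posterior mean = 7.193

Σ counts = 54. Posterior: Gamma(shape = 5.7+54 = 59.7, rate = 1.3+7 = 8.3).
Mode = (α−1)/β = 58.7/8.3 = 7.072.
Mean = α/β = 59.7/8.3 = 7.193.
Right-skewed posterior ⇒ mode < mean.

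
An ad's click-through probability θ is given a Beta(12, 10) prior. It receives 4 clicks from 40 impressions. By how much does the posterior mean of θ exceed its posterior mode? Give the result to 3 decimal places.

Posterior: Beta(12+4, 10+36) = Beta(16, 46).
Mode = (16−1)/(16+46−2) = 15/60 = 0.250.
Mean = 16/(16+46) = 16/62 = 0.258.
Difference = 0.258 − 0.250 = 0.008.

0.008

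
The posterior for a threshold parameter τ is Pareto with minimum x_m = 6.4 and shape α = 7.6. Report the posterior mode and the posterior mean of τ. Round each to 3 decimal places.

The Pareto density is strictly decreasing on [x_m, ∞), so the mode is x_m = 6.400.
Mean = α·x_m/(α−1) = 7.6·6.4/6.6 = 7.370.

posterior mode = 6.400, posterior mean = 7.370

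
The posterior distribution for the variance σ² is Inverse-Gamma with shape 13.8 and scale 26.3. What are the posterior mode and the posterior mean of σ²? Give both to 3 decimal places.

Mode = β/(α+1) = 26.3/14.8 = 1.777.
Mean = β/(α−1) = 26.3/12.8 = 2.055.

posterior mode = 1.777, posterior mean = 2.055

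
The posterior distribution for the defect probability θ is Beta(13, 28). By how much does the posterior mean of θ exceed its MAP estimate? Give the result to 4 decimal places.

Mode = (13−1)/(13+28−2) = 12/39 = 0.3077.
Mean = 13/(13+28) = 13/41 = 0.3171.
Difference = 0.3171 − 0.3077 = 0.0094.

0.0094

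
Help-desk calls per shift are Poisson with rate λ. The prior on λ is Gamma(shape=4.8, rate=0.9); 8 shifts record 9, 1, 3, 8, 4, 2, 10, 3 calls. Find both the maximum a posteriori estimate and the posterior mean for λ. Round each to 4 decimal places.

Σ counts = 40. Posterior: Gamma(shape = 4.8+40 = 44.8, rate = 0.9+8 = 8.9).
Mode = (α−1)/β = 43.8/8.9 = 4.9213.
Mean = α/β = 44.8/8.9 = 5.0337.
Right-skewed posterior ⇒ mode < mean.

MAP = 4.9213; posterior mean = 5.0337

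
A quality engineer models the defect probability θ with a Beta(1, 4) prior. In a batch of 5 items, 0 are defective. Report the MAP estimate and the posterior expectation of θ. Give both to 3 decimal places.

Posterior: Beta(1+0, 4+5) = Beta(1, 9).
Since α = 1 ≤ 1 and β > 1, the Beta density is monotone decreasing on [0,1]; the mode is at 0.
Mean = 1/(1+9) = 0.100.

MAP: 0.000. Posterior mean: 0.100.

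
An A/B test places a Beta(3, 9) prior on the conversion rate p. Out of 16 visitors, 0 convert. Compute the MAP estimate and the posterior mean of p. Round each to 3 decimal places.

Posterior: Beta(3+0, 9+16) = Beta(3, 25).
Mode = (3−1)/(3+25−2) = 2/26 = 0.077.
Mean = 3/(3+25) = 3/28 = 0.107.
Right-skewed posterior ⇒ mode < mean.

MAP = 0.077; posterior mean = 0.107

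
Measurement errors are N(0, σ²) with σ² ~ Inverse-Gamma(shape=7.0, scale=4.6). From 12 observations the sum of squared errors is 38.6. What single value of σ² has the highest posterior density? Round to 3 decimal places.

Posterior: Inverse-Gamma(shape = 7.0+12/2 = 13.0, scale = 4.6+38.6/2 = 23.9).
Mode = β/(α+1) = 23.9/14.0 = 1.707.
Mean = β/(α−1) = 23.9/12.0 = 1.992.
This is the posterior mode — the MAP estimate.

1.707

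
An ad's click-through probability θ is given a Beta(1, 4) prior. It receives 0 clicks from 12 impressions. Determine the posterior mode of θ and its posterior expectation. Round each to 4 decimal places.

θ_MAP = 0.0000, E[θ|data] = 0.0588

Posterior: Beta(1+0, 4+12) = Beta(1, 16).
Since α = 1 ≤ 1 and β > 1, the Beta density is monotone decreasing on [0,1]; the mode is at 0.
Mean = 1/(1+16) = 0.0588.
The posterior is right-skewed, so the mean exceeds the mode.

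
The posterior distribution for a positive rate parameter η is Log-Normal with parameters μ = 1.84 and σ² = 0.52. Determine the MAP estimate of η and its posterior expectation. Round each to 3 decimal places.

MAP estimate = 3.743, posterior expectation = 8.166

Mode = exp(μ − σ²) = exp(1.32) = 3.743.
Mean = exp(μ + σ²/2) = exp(2.100) = 8.166.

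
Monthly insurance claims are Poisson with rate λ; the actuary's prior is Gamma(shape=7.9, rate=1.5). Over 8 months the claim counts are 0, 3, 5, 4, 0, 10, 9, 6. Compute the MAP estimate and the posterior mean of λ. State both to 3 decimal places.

λ_MAP = 4.621, E[λ|data] = 4.726

Σ counts = 37. Posterior: Gamma(shape = 7.9+37 = 44.9, rate = 1.5+8 = 9.5).
Mode = (α−1)/β = 43.9/9.5 = 4.621.
Mean = α/β = 44.9/9.5 = 4.726.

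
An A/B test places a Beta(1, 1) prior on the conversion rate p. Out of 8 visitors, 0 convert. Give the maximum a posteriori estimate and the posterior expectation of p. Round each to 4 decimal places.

Posterior: Beta(1+0, 1+8) = Beta(1, 9).
Since α = 1 ≤ 1 and β > 1, the Beta density is monotone decreasing on [0,1]; the mode is at 0.
Mean = 1/(1+9) = 0.1000.

p_MAP = 0.0000, E[p|data] = 0.1000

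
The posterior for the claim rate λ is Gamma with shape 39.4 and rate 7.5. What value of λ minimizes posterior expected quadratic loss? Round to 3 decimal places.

Mode = (α−1)/β = 38.4/7.5 = 5.120.
Mean = α/β = 39.4/7.5 = 5.253.
Quadratic loss ⇒ the optimal estimator is the posterior mean.

5.253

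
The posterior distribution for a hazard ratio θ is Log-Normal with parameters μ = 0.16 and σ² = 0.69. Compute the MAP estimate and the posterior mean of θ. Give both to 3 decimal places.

MAP: 0.589. Posterior mean: 1.657.

Mode = exp(μ − σ²) = exp(-0.53) = 0.589.
Mean = exp(μ + σ²/2) = exp(0.505) = 1.657.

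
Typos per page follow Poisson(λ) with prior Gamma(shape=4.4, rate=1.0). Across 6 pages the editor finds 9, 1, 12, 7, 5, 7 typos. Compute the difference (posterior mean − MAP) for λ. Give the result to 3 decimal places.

Σ counts = 41. Posterior: Gamma(shape = 4.4+41 = 45.4, rate = 1.0+6 = 7.0).
Mode = (α−1)/β = 44.4/7.0 = 6.343.
Mean = α/β = 45.4/7.0 = 6.486.
Difference = 6.486 − 6.343 = 0.143.

0.143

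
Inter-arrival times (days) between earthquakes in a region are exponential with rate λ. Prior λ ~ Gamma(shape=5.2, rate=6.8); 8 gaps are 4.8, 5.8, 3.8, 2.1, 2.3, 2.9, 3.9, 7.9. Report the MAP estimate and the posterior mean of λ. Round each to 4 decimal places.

Σ times = 33.5. Posterior: Gamma(shape = 5.2+8 = 13.2, rate = 6.8+33.5 = 40.3).
Mode = (α−1)/β = 12.2/40.3 = 0.3027.
Mean = α/β = 13.2/40.3 = 0.3275.

MAP: 0.3027. Posterior mean: 0.3275.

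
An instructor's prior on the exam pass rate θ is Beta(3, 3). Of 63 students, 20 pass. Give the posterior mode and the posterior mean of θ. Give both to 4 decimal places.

Posterior: Beta(3+20, 3+43) = Beta(23, 46).
Mode = (23−1)/(23+46−2) = 22/67 = 0.3284.
Mean = 23/(23+46) = 23/69 = 0.3333.

MAP: 0.3284. Posterior mean: 0.3333.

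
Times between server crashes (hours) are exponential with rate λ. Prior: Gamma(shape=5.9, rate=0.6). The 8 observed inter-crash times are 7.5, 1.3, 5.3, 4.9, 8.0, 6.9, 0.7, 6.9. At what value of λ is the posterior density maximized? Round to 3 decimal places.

Σ times = 41.5. Posterior: Gamma(shape = 5.9+8 = 13.9, rate = 0.6+41.5 = 42.1).
Mode = (α−1)/β = 12.9/42.1 = 0.306.
Mean = α/β = 13.9/42.1 = 0.330.
This is the posterior mode — the MAP estimate.

0.306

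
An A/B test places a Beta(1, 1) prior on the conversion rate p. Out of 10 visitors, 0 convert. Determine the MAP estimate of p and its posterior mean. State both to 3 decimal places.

MAP estimate = 0.000, posterior mean = 0.083

Posterior: Beta(1+0, 1+10) = Beta(1, 11).
Since α = 1 ≤ 1 and β > 1, the Beta density is monotone decreasing on [0,1]; the mode is at 0.
Mean = 1/(1+11) = 0.083.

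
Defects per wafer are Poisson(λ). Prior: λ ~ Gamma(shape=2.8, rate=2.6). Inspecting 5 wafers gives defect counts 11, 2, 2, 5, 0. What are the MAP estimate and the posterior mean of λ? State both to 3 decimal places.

MAP = 2.868; posterior mean = 3.000

Σ counts = 20. Posterior: Gamma(shape = 2.8+20 = 22.8, rate = 2.6+5 = 7.6).
Mode = (α−1)/β = 21.8/7.6 = 2.868.
Mean = α/β = 22.8/7.6 = 3.000.
The posterior is right-skewed, so the mean exceeds the mode.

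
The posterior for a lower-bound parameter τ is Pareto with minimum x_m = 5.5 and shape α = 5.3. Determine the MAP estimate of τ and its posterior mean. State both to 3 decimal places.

The Pareto density is strictly decreasing on [x_m, ∞), so the mode is x_m = 5.500.
Mean = α·x_m/(α−1) = 5.3·5.5/4.3 = 6.779.
The posterior is right-skewed, so the mean exceeds the mode.

τ_MAP = 5.500, E[τ|data] = 6.779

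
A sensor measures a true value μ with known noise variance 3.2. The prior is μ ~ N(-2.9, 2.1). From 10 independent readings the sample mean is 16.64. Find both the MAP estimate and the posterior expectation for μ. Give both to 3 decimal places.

MAP estimate = 14.056, posterior expectation = 14.056

Posterior for μ is Normal. Precision-weighted mean: (1/2.1·-2.9 + 10/3.2·16.64) / (1/2.1 + 10/3.2) = 14.056.
A Normal posterior is symmetric, so mode = mean.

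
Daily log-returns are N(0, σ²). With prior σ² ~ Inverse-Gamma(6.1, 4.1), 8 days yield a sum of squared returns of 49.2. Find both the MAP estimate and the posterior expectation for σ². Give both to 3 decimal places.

MAP: 2.586. Posterior mean: 3.154.

Posterior: Inverse-Gamma(shape = 6.1+8/2 = 10.1, scale = 4.1+49.2/2 = 28.7).
Mode = β/(α+1) = 28.7/11.1 = 2.586.
Mean = β/(α−1) = 28.7/9.1 = 3.154.
Mean > mode: the posterior has a right tail.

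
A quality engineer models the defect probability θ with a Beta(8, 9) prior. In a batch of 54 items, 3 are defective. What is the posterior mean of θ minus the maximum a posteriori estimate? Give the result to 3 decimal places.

Posterior: Beta(8+3, 9+51) = Beta(11, 60).
Mode = (11−1)/(11+60−2) = 10/69 = 0.145.
Mean = 11/(11+60) = 11/71 = 0.155.
Difference = 0.155 − 0.145 = 0.010.

0.010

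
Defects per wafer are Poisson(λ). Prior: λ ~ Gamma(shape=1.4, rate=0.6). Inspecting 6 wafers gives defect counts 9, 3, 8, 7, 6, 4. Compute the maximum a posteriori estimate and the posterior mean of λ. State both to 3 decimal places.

MAP = 5.667; posterior mean = 5.818

Σ counts = 37. Posterior: Gamma(shape = 1.4+37 = 38.4, rate = 0.6+6 = 6.6).
Mode = (α−1)/β = 37.4/6.6 = 5.667.
Mean = α/β = 38.4/6.6 = 5.818.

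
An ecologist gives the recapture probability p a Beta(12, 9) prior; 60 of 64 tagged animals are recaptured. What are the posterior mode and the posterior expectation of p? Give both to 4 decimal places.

Posterior: Beta(12+60, 9+4) = Beta(72, 13).
Mode = (72−1)/(72+13−2) = 71/83 = 0.8554.
Mean = 72/(72+13) = 72/85 = 0.8471.
Mode > mean: the posterior has a left tail.

MAP: 0.8554. Posterior mean: 0.8471.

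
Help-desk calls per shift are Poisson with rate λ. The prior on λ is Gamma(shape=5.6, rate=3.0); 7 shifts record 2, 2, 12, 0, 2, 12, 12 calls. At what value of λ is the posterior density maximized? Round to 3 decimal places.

4.660

Σ counts = 42. Posterior: Gamma(shape = 5.6+42 = 47.6, rate = 3.0+7 = 10.0).
Mode = (α−1)/β = 46.6/10.0 = 4.660.
Mean = α/β = 47.6/10.0 = 4.760.
This is the posterior mode — the MAP estimate.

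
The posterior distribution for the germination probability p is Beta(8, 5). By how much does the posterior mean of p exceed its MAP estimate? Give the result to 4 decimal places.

Mode = (8−1)/(8+5−2) = 7/11 = 0.6364.
Mean = 8/(8+5) = 8/13 = 0.6154.
Difference = 0.6154 − 0.6364 = -0.0210.
The mean is pulled below the mode by the posterior's left skew.

-0.0210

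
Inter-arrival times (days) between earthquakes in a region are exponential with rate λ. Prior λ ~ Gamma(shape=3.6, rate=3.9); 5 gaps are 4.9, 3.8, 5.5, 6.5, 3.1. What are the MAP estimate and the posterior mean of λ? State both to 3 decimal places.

MAP: 0.274. Posterior mean: 0.310.

Σ times = 23.8. Posterior: Gamma(shape = 3.6+5 = 8.6, rate = 3.9+23.8 = 27.7).
Mode = (α−1)/β = 7.6/27.7 = 0.274.
Mean = α/β = 8.6/27.7 = 0.310.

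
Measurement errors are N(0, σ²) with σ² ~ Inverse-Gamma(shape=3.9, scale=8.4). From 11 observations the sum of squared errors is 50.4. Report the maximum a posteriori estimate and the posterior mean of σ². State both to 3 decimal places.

Posterior: Inverse-Gamma(shape = 3.9+11/2 = 9.4, scale = 8.4+50.4/2 = 33.6).
Mode = β/(α+1) = 33.6/10.4 = 3.231.
Mean = β/(α−1) = 33.6/8.4 = 4.000.
Mean > mode: the posterior has a right tail.

MAP: 3.231. Posterior mean: 4.000.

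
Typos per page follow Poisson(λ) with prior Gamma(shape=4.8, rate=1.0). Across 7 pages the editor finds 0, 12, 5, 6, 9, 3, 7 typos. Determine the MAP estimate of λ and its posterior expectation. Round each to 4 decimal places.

MAP estimate = 5.7250, posterior expectation = 5.8500

Σ counts = 42. Posterior: Gamma(shape = 4.8+42 = 46.8, rate = 1.0+7 = 8.0).
Mode = (α−1)/β = 45.8/8.0 = 5.7250.
Mean = α/β = 46.8/8.0 = 5.8500.
Mean > mode: the posterior has a right tail.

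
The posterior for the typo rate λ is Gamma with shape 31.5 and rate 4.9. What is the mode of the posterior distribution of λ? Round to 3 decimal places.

Mode = (α−1)/β = 30.5/4.9 = 6.224.
Mean = α/β = 31.5/4.9 = 6.429.
This is the posterior mode — the MAP estimate.

6.224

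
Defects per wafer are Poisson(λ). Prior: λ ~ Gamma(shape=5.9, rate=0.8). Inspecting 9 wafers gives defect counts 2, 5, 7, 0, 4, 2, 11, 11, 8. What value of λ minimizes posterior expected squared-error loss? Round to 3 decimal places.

5.704

Σ counts = 50. Posterior: Gamma(shape = 5.9+50 = 55.9, rate = 0.8+9 = 9.8).
Mode = (α−1)/β = 54.9/9.8 = 5.602.
Mean = α/β = 55.9/9.8 = 5.704.
Squared-error loss ⇒ the optimal estimator is the posterior mean.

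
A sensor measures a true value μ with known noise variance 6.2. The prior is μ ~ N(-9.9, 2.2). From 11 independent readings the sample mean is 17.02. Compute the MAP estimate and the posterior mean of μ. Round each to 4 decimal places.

MAP estimate = 11.5297, posterior mean = 11.5297

Posterior for μ is Normal. Precision-weighted mean: (1/2.2·-9.9 + 11/6.2·17.02) / (1/2.2 + 11/6.2) = 11.5297.
A Normal posterior is symmetric, so mode = mean.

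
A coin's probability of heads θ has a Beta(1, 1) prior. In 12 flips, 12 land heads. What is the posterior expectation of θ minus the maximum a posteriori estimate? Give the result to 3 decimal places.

-0.071

Posterior: Beta(1+12, 1+0) = Beta(13, 1).
Since β = 1 ≤ 1 and α > 1, the Beta density is monotone increasing on [0,1]; the mode is at 1.
Mean = 13/(13+1) = 0.929.
Difference = 0.929 − 1.000 = -0.071.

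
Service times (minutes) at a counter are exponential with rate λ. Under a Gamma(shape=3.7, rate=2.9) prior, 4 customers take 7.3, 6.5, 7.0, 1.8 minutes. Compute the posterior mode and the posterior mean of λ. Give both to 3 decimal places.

MAP = 0.263, posterior mean = 0.302

Σ times = 22.6. Posterior: Gamma(shape = 3.7+4 = 7.7, rate = 2.9+22.6 = 25.5).
Mode = (α−1)/β = 6.7/25.5 = 0.263.
Mean = α/β = 7.7/25.5 = 0.302.
The mean is pulled above the mode by the posterior's right skew.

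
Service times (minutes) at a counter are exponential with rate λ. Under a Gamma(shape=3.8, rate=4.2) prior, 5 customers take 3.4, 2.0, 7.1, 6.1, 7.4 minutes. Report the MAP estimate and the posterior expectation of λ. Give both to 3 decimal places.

MAP = 0.258, posterior mean = 0.291

Σ times = 26.0. Posterior: Gamma(shape = 3.8+5 = 8.8, rate = 4.2+26.0 = 30.2).
Mode = (α−1)/β = 7.8/30.2 = 0.258.
Mean = α/β = 8.8/30.2 = 0.291.
Mean > mode: the posterior has a right tail.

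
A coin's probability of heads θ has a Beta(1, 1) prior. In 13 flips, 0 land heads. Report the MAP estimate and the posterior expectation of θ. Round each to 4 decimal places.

MAP = 0.0000, posterior mean = 0.0667

Posterior: Beta(1+0, 1+13) = Beta(1, 14).
Since α = 1 ≤ 1 and β > 1, the Beta density is monotone decreasing on [0,1]; the mode is at 0.
Mean = 1/(1+14) = 0.0667.
The mean is pulled above the mode by the posterior's right skew.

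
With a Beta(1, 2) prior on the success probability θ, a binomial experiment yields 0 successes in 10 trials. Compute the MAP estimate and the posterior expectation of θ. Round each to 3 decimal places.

MAP: 0.000. Posterior mean: 0.077.

Posterior: Beta(1+0, 2+10) = Beta(1, 12).
Since α = 1 ≤ 1 and β > 1, the Beta density is monotone decreasing on [0,1]; the mode is at 0.
Mean = 1/(1+12) = 0.077.
The mean is pulled above the mode by the posterior's right skew.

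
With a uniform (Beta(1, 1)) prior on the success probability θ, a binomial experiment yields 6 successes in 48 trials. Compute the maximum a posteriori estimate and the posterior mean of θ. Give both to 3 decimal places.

Posterior: Beta(1+6, 1+42) = Beta(7, 43).
Mode = (7−1)/(7+43−2) = 6/48 = 0.125.
With a flat prior the MAP equals the MLE, 6/48.
Mean = 7/(7+43) = 7/50 = 0.140.

maximum a posteriori estimate = 0.125, posterior mean = 0.140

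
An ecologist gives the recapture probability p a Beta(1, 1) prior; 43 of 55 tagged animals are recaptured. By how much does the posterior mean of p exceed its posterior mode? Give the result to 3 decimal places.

Posterior: Beta(1+43, 1+12) = Beta(44, 13).
Mode = (44−1)/(44+13−2) = 43/55 = 0.782.
With a flat prior the MAP equals the MLE, 43/55.
Mean = 44/(44+13) = 44/57 = 0.772.
Difference = 0.772 − 0.782 = -0.010.

-0.010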